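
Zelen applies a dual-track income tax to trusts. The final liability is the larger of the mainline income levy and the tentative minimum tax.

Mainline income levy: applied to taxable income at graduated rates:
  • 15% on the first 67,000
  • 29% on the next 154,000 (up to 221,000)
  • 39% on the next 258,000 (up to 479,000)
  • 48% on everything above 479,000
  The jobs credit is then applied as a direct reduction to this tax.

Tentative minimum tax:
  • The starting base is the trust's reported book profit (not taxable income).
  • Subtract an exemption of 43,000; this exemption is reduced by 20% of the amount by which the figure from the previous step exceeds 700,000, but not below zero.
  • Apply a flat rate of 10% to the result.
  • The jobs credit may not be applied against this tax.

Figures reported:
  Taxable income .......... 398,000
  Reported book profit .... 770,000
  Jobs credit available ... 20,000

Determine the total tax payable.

Mainline income levy:
  67,000 × 15% = 10,050
  154,000 × 29% = 44,660
  177,000 × 39% = 69,030
  → 123,740
  Less jobs credit 20,000 → 103,740

Tentative minimum tax:
  Base (reported book profit): 770,000
  Exemption: 43,000 − 20% × (770,000 − 700,000) = 43,000 − 14,000 = 29,000
  Base: 770,000 − 29,000 = 741,000
  741,000 × 10% = 74,100

103,740 > 74,100, so the mainline income levy governs.

103,740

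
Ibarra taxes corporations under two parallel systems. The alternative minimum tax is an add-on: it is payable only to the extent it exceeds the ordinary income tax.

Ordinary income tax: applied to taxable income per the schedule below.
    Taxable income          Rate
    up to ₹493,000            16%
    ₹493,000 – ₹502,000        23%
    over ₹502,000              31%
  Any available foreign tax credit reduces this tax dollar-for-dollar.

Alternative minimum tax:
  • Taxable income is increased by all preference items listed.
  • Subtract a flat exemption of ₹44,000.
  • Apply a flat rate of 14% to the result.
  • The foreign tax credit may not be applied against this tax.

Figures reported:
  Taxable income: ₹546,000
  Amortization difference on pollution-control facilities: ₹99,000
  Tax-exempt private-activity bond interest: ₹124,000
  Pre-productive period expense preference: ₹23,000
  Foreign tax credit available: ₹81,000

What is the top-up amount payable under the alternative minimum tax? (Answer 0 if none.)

₹91,130

Ordinary income tax:
  ₹493,000 × 16% = ₹78,880
  ₹9,000 × 23% = ₹2,070
  ₹44,000 × 31% = ₹13,640
  → ₹94,590
  Less foreign tax credit ₹81,000 → ₹13,590

Alternative minimum tax:
  Adjusted income: ₹546,000 + ₹99,000 + ₹124,000 + ₹23,000 = ₹792,000
  Less exemption ₹44,000 → base ₹748,000
  ₹748,000 × 14% = ₹104,720

Excess of alternative minimum tax over ordinary income tax: ₹104,720 − ₹13,590 = ₹91,130.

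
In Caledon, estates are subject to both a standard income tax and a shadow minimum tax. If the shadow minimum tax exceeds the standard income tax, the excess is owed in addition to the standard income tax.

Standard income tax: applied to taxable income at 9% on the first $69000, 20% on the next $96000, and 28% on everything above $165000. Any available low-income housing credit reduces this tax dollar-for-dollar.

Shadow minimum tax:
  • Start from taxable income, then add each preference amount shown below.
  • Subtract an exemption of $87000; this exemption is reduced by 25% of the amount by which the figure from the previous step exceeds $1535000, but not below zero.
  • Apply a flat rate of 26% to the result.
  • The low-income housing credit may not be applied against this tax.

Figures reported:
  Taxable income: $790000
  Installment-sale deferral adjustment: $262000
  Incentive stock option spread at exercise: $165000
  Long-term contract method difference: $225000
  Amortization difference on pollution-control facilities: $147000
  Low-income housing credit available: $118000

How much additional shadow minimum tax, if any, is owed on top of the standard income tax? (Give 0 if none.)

$311620

Shadow minimum tax:
  Adjusted income: $790000 + $262000 + $165000 + $225000 + $147000 = $1589000
  Exemption: $87000 − 25% × ($1589000 − $1535000) = $87000 − $13500 = $73500
  Base: $1589000 − $73500 = $1515500
  $1515500 × 26% = $394030

Standard income tax:
  $69000 × 9% = $6210
  $96000 × 20% = $19200
  $625000 × 28% = $175000
  → $200410
  Less low-income housing credit $118000 → $82410

Excess of shadow minimum tax over standard income tax: $394030 − $82410 = $311620.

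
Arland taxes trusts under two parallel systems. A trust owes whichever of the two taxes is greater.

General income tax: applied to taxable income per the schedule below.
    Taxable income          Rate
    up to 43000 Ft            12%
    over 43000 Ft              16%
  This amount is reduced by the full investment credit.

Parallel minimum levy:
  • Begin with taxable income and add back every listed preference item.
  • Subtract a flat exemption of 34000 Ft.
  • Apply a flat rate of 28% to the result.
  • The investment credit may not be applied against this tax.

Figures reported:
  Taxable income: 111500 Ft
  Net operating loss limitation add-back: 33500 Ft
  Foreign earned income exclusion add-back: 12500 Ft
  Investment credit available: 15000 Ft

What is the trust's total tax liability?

34580 Ft

General income tax:
  43000 Ft × 12% = 5160 Ft
  68500 Ft × 16% = 10960 Ft
  → 16120 Ft
  Less investment credit 15000 Ft → 1120 Ft

Parallel minimum levy:
  Adjusted income: 111500 Ft + 33500 Ft + 12500 Ft = 157500 Ft
  Less exemption 34000 Ft → base 123500 Ft
  123500 Ft × 28% = 34580 Ft

34580 Ft > 1120 Ft, so the parallel minimum levy is the binding amount.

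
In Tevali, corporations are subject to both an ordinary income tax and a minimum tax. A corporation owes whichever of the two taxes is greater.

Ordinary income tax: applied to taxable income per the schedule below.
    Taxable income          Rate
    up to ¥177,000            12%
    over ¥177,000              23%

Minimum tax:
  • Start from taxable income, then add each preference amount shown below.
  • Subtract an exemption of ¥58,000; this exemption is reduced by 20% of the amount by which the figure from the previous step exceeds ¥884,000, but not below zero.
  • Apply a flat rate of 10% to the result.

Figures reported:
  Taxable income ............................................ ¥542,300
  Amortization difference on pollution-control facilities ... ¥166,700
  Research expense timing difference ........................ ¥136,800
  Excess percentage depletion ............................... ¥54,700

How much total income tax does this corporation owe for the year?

¥105,259

Minimum tax:
  Adjusted income: ¥542,300 + ¥166,700 + ¥136,800 + ¥54,700 = ¥900,500
  Exemption: ¥58,000 − 20% × (¥900,500 − ¥884,000) = ¥58,000 − ¥3,300 = ¥54,700
  Base: ¥900,500 − ¥54,700 = ¥845,800
  ¥845,800 × 10% = ¥84,580

Ordinary income tax:
  ¥177,000 × 12% = ¥21,240
  ¥365,300 × 23% = ¥84,019
  → ¥105,259

¥105,259 > ¥84,580, so the ordinary income tax governs.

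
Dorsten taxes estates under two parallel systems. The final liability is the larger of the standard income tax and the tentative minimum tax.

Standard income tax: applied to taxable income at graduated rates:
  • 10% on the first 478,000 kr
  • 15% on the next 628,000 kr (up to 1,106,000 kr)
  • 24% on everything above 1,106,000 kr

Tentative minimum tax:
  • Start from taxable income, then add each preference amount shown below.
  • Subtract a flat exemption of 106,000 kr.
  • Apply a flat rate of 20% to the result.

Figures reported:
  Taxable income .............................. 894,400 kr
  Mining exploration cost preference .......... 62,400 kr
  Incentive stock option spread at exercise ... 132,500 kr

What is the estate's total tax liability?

196,660 kr

Standard income tax:
  478,000 kr × 10% = 47,800 kr
  416,400 kr × 15% = 62,460 kr
  → 110,260 kr

Tentative minimum tax:
  Adjusted income: 894,400 kr + 62,400 kr + 132,500 kr = 1,089,300 kr
  Less exemption 106,000 kr → base 983,300 kr
  983,300 kr × 20% = 196,660 kr

196,660 kr > 110,260 kr, so the tentative minimum tax is the binding amount.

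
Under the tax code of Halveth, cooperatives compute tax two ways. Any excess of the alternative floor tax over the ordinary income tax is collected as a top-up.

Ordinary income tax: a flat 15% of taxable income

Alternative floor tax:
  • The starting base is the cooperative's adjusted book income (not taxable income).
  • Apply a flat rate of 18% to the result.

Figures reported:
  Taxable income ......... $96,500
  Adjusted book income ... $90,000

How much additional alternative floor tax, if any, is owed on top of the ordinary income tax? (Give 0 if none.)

$1,725

Ordinary income tax:
  $96,500 × 15% = $14,475

Alternative floor tax:
  Base (adjusted book income): $90,000
  $90,000 × 18% = $16,200

Excess of alternative floor tax over ordinary income tax: $16,200 − $14,475 = $1,725.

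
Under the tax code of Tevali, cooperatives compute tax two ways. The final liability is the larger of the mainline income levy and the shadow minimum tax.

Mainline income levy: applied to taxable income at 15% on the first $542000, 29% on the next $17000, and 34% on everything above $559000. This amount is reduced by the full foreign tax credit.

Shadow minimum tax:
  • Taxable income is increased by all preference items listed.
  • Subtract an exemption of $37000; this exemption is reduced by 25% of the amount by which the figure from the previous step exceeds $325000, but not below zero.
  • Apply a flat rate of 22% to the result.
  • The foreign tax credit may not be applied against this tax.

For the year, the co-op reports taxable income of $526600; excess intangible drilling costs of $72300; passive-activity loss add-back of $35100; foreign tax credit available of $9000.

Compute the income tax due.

$139480

Shadow minimum tax:
  Adjusted income: $526600 + $72300 + $35100 = $634000
  Exemption: 25% × ($634000 − $325000) = $77250 ≥ $37000, so the exemption is fully phased out
  Base: $634000 − $0 = $634000
  $634000 × 22% = $139480

Mainline income levy:
  $526600 × 15% = $78990
  Less foreign tax credit $9000 → $69990

$139480 > $69990, so the shadow minimum tax is the binding amount.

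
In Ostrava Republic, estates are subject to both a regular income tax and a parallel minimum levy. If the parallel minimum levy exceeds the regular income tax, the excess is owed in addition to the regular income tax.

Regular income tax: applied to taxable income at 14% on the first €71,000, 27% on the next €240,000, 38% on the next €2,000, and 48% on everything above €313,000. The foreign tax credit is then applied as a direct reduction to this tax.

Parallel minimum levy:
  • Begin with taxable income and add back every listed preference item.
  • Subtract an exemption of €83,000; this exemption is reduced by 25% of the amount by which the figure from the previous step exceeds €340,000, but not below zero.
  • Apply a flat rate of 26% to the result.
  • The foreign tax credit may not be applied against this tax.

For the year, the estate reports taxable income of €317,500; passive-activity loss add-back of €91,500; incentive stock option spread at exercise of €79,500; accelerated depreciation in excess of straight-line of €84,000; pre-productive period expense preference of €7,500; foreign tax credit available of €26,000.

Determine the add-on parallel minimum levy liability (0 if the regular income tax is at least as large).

Regular income tax:
  €71,000 × 14% = €9,940
  €240,000 × 27% = €64,800
  €2,000 × 38% = €760
  €4,500 × 48% = €2,160
  → €77,660
  Less foreign tax credit €26,000 → €51,660

Parallel minimum levy:
  Adjusted income: €317,500 + €91,500 + €79,500 + €84,000 + €7,500 = €580,000
  Exemption: €83,000 − 25% × (€580,000 − €340,000) = €83,000 − €60,000 = €23,000
  Base: €580,000 − €23,000 = €557,000
  €557,000 × 26% = €144,820

Excess of parallel minimum levy over regular income tax: €144,820 − €51,660 = €93,160.

€93,160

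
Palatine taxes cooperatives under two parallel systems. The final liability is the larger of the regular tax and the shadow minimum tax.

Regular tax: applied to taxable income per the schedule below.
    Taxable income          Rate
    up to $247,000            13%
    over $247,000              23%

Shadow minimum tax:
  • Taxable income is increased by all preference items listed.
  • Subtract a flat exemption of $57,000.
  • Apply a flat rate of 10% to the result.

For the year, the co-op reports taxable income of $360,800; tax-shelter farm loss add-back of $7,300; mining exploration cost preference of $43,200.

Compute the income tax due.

Regular tax:
  $247,000 × 13% = $32,110
  $113,800 × 23% = $26,174
  → $58,284

Shadow minimum tax:
  Adjusted income: $360,800 + $7,300 + $43,200 = $411,300
  Less exemption $57,000 → base $354,300
  $354,300 × 10% = $35,430

$58,284 > $35,430, so the regular tax governs.

$58,284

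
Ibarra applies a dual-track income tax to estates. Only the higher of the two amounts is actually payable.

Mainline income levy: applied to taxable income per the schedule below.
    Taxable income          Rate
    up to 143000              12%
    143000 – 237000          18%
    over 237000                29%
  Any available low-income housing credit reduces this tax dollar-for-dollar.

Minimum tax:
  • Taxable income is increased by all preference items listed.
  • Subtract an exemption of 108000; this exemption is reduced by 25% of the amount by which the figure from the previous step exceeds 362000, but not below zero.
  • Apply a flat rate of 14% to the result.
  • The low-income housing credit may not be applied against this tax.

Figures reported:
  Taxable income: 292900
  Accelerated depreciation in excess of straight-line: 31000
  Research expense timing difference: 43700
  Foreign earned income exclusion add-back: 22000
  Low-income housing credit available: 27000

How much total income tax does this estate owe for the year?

Minimum tax:
  Adjusted income: 292900 + 31000 + 43700 + 22000 = 389600
  Exemption: 108000 − 25% × (389600 − 362000) = 108000 − 6900 = 101100
  Base: 389600 − 101100 = 288500
  288500 × 14% = 40390

Mainline income levy:
  143000 × 12% = 17160
  94000 × 18% = 16920
  55900 × 29% = 16211
  → 50291
  Less low-income housing credit 27000 → 23291

40390 > 23291, so the minimum tax is the binding amount.

40390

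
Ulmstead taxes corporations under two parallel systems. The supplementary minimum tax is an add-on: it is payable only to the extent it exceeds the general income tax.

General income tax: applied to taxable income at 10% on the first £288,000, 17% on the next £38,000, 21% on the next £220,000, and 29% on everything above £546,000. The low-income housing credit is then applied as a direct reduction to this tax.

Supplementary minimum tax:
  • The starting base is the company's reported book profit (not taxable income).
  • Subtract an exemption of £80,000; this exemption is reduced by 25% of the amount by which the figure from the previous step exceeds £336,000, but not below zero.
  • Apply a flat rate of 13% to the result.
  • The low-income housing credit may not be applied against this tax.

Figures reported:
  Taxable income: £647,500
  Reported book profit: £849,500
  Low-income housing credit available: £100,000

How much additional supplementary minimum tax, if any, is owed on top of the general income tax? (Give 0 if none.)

£99,540

Supplementary minimum tax:
  Base (reported book profit): £849,500
  Exemption: 25% × (£849,500 − £336,000) = £128,375 ≥ £80,000, so the exemption is fully phased out
  Base: £849,500 − £0 = £849,500
  £849,500 × 13% = £110,435

General income tax:
  £288,000 × 10% = £28,800
  £38,000 × 17% = £6,460
  £220,000 × 21% = £46,200
  £101,500 × 29% = £29,435
  → £110,895
  Less low-income housing credit £100,000 → £10,895

Excess of supplementary minimum tax over general income tax: £110,435 − £10,895 = £99,540.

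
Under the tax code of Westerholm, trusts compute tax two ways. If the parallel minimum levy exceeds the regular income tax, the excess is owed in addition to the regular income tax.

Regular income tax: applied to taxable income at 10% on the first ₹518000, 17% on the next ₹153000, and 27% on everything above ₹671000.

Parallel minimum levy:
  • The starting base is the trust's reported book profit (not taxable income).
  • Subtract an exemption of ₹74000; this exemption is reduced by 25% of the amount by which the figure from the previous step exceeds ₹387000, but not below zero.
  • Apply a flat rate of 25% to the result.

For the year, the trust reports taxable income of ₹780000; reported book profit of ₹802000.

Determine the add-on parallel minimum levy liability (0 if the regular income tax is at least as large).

₹93260

Regular income tax:
  ₹518000 × 10% = ₹51800
  ₹153000 × 17% = ₹26010
  ₹109000 × 27% = ₹29430
  → ₹107240

Parallel minimum levy:
  Base (reported book profit): ₹802000
  Exemption: 25% × (₹802000 − ₹387000) = ₹103750 ≥ ₹74000, so the exemption is fully phased out
  Base: ₹802000 − ₹0 = ₹802000
  ₹802000 × 25% = ₹200500

Excess of parallel minimum levy over regular income tax: ₹200500 − ₹107240 = ₹93260.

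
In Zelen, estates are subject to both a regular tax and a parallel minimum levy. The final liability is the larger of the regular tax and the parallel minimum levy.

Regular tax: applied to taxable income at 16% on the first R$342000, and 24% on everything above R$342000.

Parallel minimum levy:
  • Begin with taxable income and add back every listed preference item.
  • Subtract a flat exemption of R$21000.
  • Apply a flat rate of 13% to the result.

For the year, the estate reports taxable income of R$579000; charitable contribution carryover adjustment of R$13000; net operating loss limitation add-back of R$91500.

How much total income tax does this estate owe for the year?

R$111600

Regular tax:
  R$342000 × 16% = R$54720
  R$237000 × 24% = R$56880
  → R$111600

Parallel minimum levy:
  Adjusted income: R$579000 + R$13000 + R$91500 = R$683500
  Less exemption R$21000 → base R$662500
  R$662500 × 13% = R$86125

R$111600 > R$86125, so the regular tax governs.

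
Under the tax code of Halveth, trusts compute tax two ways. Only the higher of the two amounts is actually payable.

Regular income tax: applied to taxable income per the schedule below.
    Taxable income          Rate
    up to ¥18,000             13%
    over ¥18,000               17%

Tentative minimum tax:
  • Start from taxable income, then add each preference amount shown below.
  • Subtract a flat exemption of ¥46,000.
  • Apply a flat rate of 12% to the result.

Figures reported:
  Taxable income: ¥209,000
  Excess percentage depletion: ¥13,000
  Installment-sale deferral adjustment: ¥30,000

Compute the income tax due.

¥34,810

Regular income tax:
  ¥18,000 × 13% = ¥2,340
  ¥191,000 × 17% = ¥32,470
  → ¥34,810

Tentative minimum tax:
  Adjusted income: ¥209,000 + ¥13,000 + ¥30,000 = ¥252,000
  Less exemption ¥46,000 → base ¥206,000
  ¥206,000 × 12% = ¥24,720

¥34,810 > ¥24,720, so the regular income tax governs.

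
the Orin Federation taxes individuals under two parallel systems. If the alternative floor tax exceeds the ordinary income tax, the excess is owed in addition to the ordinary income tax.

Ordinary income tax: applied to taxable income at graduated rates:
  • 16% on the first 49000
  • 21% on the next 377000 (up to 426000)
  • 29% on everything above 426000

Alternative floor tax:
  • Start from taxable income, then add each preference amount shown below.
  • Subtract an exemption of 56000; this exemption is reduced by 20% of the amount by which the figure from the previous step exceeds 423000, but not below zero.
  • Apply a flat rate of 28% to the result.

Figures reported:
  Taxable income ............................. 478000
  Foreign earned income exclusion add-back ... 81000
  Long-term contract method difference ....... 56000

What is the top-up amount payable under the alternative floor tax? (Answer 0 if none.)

Ordinary income tax:
  49000 × 16% = 7840
  377000 × 21% = 79170
  52000 × 29% = 15080
  → 102090

Alternative floor tax:
  Adjusted income: 478000 + 81000 + 56000 = 615000
  Exemption: 56000 − 20% × (615000 − 423000) = 56000 − 38400 = 17600
  Base: 615000 − 17600 = 597400
  597400 × 28% = 167272

Excess of alternative floor tax over ordinary income tax: 167272 − 102090 = 65182.

65182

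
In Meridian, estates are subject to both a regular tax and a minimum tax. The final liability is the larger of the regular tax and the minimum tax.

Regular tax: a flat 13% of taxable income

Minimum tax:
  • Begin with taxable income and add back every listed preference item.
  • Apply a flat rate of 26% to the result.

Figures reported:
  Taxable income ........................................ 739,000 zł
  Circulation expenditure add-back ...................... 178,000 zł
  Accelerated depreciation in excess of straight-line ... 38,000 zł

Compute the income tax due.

248,300 zł

Regular tax:
  739,000 zł × 13% = 96,070 zł

Minimum tax:
  Adjusted income: 739,000 zł + 178,000 zł + 38,000 zł = 955,000 zł
  955,000 zł × 26% = 248,300 zł

248,300 zł > 96,070 zł, so the minimum tax is the binding amount.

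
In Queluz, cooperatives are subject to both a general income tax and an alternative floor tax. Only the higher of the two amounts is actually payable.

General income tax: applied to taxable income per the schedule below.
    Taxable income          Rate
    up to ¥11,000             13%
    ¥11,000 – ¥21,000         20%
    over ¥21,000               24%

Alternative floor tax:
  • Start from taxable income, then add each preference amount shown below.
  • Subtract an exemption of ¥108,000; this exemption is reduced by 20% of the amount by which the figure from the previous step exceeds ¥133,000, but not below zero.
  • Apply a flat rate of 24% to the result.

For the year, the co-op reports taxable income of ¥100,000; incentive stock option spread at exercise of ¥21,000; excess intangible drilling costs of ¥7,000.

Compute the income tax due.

¥22,390

Alternative floor tax:
  Adjusted income: ¥100,000 + ¥21,000 + ¥7,000 = ¥128,000
  Exemption: ¥128,000 ≤ ¥133,000, so full ¥108,000 applies
  Base: ¥128,000 − ¥108,000 = ¥20,000
  ¥20,000 × 24% = ¥4,800

General income tax:
  ¥11,000 × 13% = ¥1,430
  ¥10,000 × 20% = ¥2,000
  ¥79,000 × 24% = ¥18,960
  → ¥22,390

¥22,390 > ¥4,800, so the general income tax governs.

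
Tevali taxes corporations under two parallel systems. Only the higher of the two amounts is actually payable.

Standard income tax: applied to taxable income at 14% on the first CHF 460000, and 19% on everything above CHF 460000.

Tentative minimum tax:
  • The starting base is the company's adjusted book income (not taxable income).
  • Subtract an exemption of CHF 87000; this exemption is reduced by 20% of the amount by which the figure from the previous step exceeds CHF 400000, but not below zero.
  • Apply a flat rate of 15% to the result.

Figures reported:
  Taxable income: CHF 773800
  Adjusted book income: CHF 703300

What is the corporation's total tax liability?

Standard income tax:
  CHF 460000 × 14% = CHF 64400
  CHF 313800 × 19% = CHF 59622
  → CHF 124022

Tentative minimum tax:
  Base (adjusted book income): CHF 703300
  Exemption: CHF 87000 − 20% × (CHF 703300 − CHF 400000) = CHF 87000 − CHF 60660 = CHF 26340
  Base: CHF 703300 − CHF 26340 = CHF 676960
  CHF 676960 × 15% = CHF 101544

CHF 124022 > CHF 101544, so the standard income tax governs.

CHF 124022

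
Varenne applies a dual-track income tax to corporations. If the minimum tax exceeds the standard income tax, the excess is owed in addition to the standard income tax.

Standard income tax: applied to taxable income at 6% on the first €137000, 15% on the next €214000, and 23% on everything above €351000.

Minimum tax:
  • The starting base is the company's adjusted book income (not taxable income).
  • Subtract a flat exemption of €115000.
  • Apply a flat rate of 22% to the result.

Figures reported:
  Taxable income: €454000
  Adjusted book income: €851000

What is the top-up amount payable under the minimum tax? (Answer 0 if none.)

Standard income tax:
  €137000 × 6% = €8220
  €214000 × 15% = €32100
  €103000 × 23% = €23690
  → €64010

Minimum tax:
  Base (adjusted book income): €851000
  Less exemption €115000 → base €736000
  €736000 × 22% = €161920

Excess of minimum tax over standard income tax: €161920 − €64010 = €97910.

€97910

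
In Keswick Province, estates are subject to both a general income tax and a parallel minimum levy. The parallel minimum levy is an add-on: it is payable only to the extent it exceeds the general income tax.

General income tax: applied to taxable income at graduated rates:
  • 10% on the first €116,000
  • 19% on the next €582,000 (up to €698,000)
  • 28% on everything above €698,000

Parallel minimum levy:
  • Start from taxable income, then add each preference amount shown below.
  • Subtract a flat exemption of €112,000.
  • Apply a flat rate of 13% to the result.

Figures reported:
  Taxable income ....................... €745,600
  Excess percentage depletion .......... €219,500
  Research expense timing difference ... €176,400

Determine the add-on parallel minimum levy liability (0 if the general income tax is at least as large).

€0

Parallel minimum levy:
  Adjusted income: €745,600 + €219,500 + €176,400 = €1,141,500
  Less exemption €112,000 → base €1,029,500
  €1,029,500 × 13% = €133,835

General income tax:
  €116,000 × 10% = €11,600
  €582,000 × 19% = €110,580
  €47,600 × 28% = €13,328
  → €135,508

€133,835 ≤ €135,508, so no add-on is due.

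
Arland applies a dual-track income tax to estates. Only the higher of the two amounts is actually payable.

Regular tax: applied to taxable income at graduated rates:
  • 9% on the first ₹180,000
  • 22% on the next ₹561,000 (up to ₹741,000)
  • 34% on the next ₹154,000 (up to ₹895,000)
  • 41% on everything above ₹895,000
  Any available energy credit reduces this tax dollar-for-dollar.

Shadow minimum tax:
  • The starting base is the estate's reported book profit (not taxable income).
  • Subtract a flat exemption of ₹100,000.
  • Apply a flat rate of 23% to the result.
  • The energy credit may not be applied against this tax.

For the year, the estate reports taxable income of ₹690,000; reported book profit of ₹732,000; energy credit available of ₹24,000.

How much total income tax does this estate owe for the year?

Regular tax:
  ₹180,000 × 9% = ₹16,200
  ₹510,000 × 22% = ₹112,200
  → ₹128,400
  Less energy credit ₹24,000 → ₹104,400

Shadow minimum tax:
  Base (reported book profit): ₹732,000
  Less exemption ₹100,000 → base ₹632,000
  ₹632,000 × 23% = ₹145,360

₹145,360 > ₹104,400, so the shadow minimum tax is the binding amount.

₹145,360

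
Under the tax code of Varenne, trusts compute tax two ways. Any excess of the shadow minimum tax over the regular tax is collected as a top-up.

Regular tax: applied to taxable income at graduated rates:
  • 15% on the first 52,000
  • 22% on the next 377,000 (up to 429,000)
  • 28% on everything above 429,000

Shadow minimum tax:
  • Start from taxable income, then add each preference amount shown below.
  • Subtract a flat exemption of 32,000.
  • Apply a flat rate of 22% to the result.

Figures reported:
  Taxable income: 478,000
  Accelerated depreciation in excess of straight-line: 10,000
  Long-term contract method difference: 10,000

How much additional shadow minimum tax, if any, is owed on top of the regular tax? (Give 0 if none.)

Regular tax:
  52,000 × 15% = 7,800
  377,000 × 22% = 82,940
  49,000 × 28% = 13,720
  → 104,460

Shadow minimum tax:
  Adjusted income: 478,000 + 10,000 + 10,000 = 498,000
  Less exemption 32,000 → base 466,000
  466,000 × 22% = 102,520

102,520 ≤ 104,460, so no add-on is due.

0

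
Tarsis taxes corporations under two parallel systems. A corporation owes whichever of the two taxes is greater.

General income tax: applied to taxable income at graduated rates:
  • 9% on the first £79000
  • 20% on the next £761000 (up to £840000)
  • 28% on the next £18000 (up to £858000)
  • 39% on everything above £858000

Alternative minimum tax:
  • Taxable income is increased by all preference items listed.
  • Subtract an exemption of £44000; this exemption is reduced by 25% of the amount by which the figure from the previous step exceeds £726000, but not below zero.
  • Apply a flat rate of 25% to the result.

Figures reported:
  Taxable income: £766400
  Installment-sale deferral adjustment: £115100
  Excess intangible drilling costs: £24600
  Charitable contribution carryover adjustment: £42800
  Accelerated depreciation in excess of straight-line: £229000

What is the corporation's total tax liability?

£294475

General income tax:
  £79000 × 9% = £7110
  £687400 × 20% = £137480
  → £144590

Alternative minimum tax:
  Adjusted income: £766400 + £115100 + £24600 + £42800 + £229000 = £1177900
  Exemption: 25% × (£1177900 − £726000) = £112975 ≥ £44000, so the exemption is fully phased out
  Base: £1177900 − £0 = £1177900
  £1177900 × 25% = £294475

£294475 > £144590, so the alternative minimum tax is the binding amount.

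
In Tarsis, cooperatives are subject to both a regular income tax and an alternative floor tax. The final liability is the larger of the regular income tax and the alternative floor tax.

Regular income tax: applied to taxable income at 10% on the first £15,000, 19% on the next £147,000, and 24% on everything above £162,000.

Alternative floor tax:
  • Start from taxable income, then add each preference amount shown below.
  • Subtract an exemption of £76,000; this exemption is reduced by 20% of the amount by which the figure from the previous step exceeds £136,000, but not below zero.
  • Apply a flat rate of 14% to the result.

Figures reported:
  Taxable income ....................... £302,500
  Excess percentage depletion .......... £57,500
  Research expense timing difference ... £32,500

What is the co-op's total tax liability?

£63,150

Regular income tax:
  £15,000 × 10% = £1,500
  £147,000 × 19% = £27,930
  £140,500 × 24% = £33,720
  → £63,150

Alternative floor tax:
  Adjusted income: £302,500 + £57,500 + £32,500 = £392,500
  Exemption: £76,000 − 20% × (£392,500 − £136,000) = £76,000 − £51,300 = £24,700
  Base: £392,500 − £24,700 = £367,800
  £367,800 × 14% = £51,492

£63,150 > £51,492, so the regular income tax governs.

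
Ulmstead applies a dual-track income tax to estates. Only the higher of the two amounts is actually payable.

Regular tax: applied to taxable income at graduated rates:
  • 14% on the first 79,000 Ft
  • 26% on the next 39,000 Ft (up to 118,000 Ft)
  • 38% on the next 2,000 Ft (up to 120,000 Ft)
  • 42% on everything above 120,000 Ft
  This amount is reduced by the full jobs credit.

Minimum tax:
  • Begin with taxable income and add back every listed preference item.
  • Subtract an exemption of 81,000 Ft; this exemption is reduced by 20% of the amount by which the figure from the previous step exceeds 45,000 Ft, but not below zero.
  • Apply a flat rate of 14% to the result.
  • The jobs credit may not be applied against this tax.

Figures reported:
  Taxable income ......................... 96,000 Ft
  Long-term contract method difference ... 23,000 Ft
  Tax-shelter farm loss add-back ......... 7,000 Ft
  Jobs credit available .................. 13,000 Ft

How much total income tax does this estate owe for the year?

Regular tax:
  79,000 Ft × 14% = 11,060 Ft
  17,000 Ft × 26% = 4,420 Ft
  → 15,480 Ft
  Less jobs credit 13,000 Ft → 2,480 Ft

Minimum tax:
  Adjusted income: 96,000 Ft + 23,000 Ft + 7,000 Ft = 126,000 Ft
  Exemption: 81,000 Ft − 20% × (126,000 Ft − 45,000 Ft) = 81,000 Ft − 16,200 Ft = 64,800 Ft
  Base: 126,000 Ft − 64,800 Ft = 61,200 Ft
  61,200 Ft × 14% = 8,568 Ft

8,568 Ft > 2,480 Ft, so the minimum tax is the binding amount.

8,568 Ft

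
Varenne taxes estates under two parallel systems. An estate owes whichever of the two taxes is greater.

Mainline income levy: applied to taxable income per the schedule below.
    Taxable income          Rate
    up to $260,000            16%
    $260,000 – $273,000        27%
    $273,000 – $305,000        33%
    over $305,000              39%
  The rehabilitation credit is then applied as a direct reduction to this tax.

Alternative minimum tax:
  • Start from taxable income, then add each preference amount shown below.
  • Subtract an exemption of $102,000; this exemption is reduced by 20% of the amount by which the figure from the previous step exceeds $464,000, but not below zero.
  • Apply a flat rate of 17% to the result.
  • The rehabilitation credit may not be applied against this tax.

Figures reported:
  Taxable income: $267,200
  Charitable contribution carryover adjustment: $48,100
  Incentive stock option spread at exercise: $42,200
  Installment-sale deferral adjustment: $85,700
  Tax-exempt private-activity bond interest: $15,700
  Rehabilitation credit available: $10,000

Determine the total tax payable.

Alternative minimum tax:
  Adjusted income: $267,200 + $48,100 + $42,200 + $85,700 + $15,700 = $458,900
  Exemption: $458,900 ≤ $464,000, so full $102,000 applies
  Base: $458,900 − $102,000 = $356,900
  $356,900 × 17% = $60,673

Mainline income levy:
  $260,000 × 16% = $41,600
  $7,200 × 27% = $1,944
  → $43,544
  Less rehabilitation credit $10,000 → $33,544

$60,673 > $33,544, so the alternative minimum tax is the binding amount.

$60,673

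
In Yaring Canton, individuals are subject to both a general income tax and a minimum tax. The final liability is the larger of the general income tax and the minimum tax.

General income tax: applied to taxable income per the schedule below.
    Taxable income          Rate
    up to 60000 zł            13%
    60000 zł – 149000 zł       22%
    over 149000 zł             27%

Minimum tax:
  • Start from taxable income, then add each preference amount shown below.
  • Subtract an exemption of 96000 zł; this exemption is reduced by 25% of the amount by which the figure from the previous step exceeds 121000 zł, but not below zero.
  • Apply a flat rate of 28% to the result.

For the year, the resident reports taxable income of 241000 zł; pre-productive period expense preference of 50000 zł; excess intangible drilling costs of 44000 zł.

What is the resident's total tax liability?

81900 zł

Minimum tax:
  Adjusted income: 241000 zł + 50000 zł + 44000 zł = 335000 zł
  Exemption: 96000 zł − 25% × (335000 zł − 121000 zł) = 96000 zł − 53500 zł = 42500 zł
  Base: 335000 zł − 42500 zł = 292500 zł
  292500 zł × 28% = 81900 zł

General income tax:
  60000 zł × 13% = 7800 zł
  89000 zł × 22% = 19580 zł
  92000 zł × 27% = 24840 zł
  → 52220 zł

81900 zł > 52220 zł, so the minimum tax is the binding amount.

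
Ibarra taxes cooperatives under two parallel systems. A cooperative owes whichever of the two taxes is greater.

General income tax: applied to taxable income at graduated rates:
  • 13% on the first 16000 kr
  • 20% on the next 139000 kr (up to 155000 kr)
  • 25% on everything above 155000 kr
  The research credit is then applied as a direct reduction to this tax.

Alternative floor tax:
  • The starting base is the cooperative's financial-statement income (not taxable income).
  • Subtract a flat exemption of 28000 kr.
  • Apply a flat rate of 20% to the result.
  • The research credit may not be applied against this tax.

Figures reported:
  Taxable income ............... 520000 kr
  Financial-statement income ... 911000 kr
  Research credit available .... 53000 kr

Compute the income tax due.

Alternative floor tax:
  Base (financial-statement income): 911000 kr
  Less exemption 28000 kr → base 883000 kr
  883000 kr × 20% = 176600 kr

General income tax:
  16000 kr × 13% = 2080 kr
  139000 kr × 20% = 27800 kr
  365000 kr × 25% = 91250 kr
  → 121130 kr
  Less research credit 53000 kr → 68130 kr

176600 kr > 68130 kr, so the alternative floor tax is the binding amount.

176600 kr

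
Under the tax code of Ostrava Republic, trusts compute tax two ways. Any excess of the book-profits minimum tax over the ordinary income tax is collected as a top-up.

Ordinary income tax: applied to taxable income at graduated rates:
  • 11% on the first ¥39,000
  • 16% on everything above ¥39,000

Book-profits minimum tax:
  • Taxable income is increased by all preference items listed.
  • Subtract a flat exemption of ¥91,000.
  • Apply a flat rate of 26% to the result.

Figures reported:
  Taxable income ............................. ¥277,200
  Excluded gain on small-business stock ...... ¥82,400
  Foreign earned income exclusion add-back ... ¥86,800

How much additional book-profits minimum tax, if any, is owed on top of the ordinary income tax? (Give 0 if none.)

¥50,002

Book-profits minimum tax:
  Adjusted income: ¥277,200 + ¥82,400 + ¥86,800 = ¥446,400
  Less exemption ¥91,000 → base ¥355,400
  ¥355,400 × 26% = ¥92,404

Ordinary income tax:
  ¥39,000 × 11% = ¥4,290
  ¥238,200 × 16% = ¥38,112
  → ¥42,402

Excess of book-profits minimum tax over ordinary income tax: ¥92,404 − ¥42,402 = ¥50,002.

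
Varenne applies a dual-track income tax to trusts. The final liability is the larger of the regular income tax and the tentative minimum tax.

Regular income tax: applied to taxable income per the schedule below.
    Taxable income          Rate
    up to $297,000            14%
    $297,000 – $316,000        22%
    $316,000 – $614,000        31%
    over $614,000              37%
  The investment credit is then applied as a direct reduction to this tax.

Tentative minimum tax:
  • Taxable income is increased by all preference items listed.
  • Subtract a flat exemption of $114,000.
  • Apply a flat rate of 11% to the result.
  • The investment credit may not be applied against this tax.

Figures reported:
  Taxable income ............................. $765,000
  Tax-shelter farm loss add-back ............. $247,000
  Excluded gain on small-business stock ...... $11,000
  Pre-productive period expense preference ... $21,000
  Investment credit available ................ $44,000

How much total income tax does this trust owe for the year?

Tentative minimum tax:
  Adjusted income: $765,000 + $247,000 + $11,000 + $21,000 = $1,044,000
  Less exemption $114,000 → base $930,000
  $930,000 × 11% = $102,300

Regular income tax:
  $297,000 × 14% = $41,580
  $19,000 × 22% = $4,180
  $298,000 × 31% = $92,380
  $151,000 × 37% = $55,870
  → $194,010
  Less investment credit $44,000 → $150,010

$150,010 > $102,300, so the regular income tax governs.

$150,010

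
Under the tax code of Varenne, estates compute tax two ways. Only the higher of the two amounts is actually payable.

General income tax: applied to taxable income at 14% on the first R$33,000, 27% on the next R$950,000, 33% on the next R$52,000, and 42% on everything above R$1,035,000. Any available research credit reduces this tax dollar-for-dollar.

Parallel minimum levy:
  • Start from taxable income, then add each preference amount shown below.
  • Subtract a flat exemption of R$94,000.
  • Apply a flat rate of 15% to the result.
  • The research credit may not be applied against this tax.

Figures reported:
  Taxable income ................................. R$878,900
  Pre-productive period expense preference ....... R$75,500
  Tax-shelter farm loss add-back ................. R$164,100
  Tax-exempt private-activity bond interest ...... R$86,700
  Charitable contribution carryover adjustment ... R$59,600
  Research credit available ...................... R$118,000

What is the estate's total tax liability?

General income tax:
  R$33,000 × 14% = R$4,620
  R$845,900 × 27% = R$228,393
  → R$233,013
  Less research credit R$118,000 → R$115,013

Parallel minimum levy:
  Adjusted income: R$878,900 + R$75,500 + R$164,100 + R$86,700 + R$59,600 = R$1,264,800
  Less exemption R$94,000 → base R$1,170,800
  R$1,170,800 × 15% = R$175,620

R$175,620 > R$115,013, so the parallel minimum levy is the binding amount.

R$175,620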